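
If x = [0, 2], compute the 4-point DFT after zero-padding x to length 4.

Original 2-point DFT: [2, -2]
Zero-padded 4-point DFT provides frequency interpolation.

DFT_4([x, 0, ...]) = [2, -2i, -2, 2i]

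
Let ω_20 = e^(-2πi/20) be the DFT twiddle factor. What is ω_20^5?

ω_20^5 = e^(-2πi·5/20)
= cos(-2π·5/20) + i·sin(-2π·5/20)
= cos(-10π/20) + i·sin(-10π/20)

ω_20^5 = cos(-10π/20) + i·sin(-10π/20) = -1i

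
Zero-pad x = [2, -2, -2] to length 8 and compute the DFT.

Original 3-point DFT: [-2, 4, 4]
Zero-padded 8-point DFT provides frequency interpolation.

DFT_8([x, 0, ...]) = [-2, 0.5858+3.4142i, 4+2i, 3.4142-0.5858i, 2, 3.4142+0.5858i, 4-2i, 0.5858-3.4142i]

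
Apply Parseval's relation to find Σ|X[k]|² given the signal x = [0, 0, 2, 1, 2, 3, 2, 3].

Parseval: Σ|x[n]|² = (1/N)Σ|X[k]|², so Σ|X[k]|² = N·Σ|x[n]|² = 8·31.0000

Σ|X[k]|² = N·Σ|x[n]|² = 8·31.0000 = 248.0000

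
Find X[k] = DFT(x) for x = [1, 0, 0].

X[k] = Σ(n=0 to 2) x[n] · ω_3^(nk)
where ω_3 = e^(-2πi/3)

Computing each X[k]:
X[0] = 1
X[1] = 1
X[2] = 1

X = [1, 1, 1]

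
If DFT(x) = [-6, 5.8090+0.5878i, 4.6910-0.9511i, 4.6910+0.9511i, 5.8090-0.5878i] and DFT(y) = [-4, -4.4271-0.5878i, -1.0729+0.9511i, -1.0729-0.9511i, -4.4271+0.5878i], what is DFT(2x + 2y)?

By linearity: DFT(2x + 2y) = 2·DFT(x) + 2·DFT(y)
= 2·[-6, 5.8090+0.5878i, 4.6910-0.9511i, 4.6910+0.9511i, 5.8090-0.5878i] + 2·[-4, -4.4271-0.5878i, -1.0729+0.9511i, -1.0729-0.9511i, -4.4271+0.5878i]

Computing element-wise:
Z[0] = 2·(-6) + 2·(-4) = -20
Z[1] = 2·(5.8090+0.5878i) + 2·(-4.4271-0.5878i) = 2.7638
Z[2] = 2·(4.6910-0.9511i) + 2·(-1.0729+0.9511i) = 7.2362
Z[3] = 2·(4.6910+0.9511i) + 2·(-1.0729-0.9511i) = 7.2362
Z[4] = 2·(5.8090-0.5878i) + 2·(-4.4271+0.5878i) = 2.7638

DFT(2x + 2y) = 2·X + 2·Y = [-20, 2.7638, 7.2362, 7.2362, 2.7638]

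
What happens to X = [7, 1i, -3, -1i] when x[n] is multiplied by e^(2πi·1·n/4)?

Modulation property: DFT(ω_4^(-1n)·x[n]) = X[(k-1) mod 4], so circularly shift X by 1 positions.

X[k-1] = [-1i, 7, 1i, -3]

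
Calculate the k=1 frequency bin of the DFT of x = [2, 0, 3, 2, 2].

X[1] = Σ(n=0 to 4) x[n] · ω_5^(1n) where ω_5 = e^(-2πi/5)
= (2)·ω_5^0 + (0)·ω_5^1 + (3)·ω_5^2 + (2)·ω_5^3 + (2)·ω_5^4

X[1] = -1.4271+1.3143i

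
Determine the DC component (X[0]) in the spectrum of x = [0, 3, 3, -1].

X[0] = Σ(n=0 to 3) x[n] · ω_4^0 = Σ x[n]
= (0) + (3) + (3) + (-1)

X[0] = 5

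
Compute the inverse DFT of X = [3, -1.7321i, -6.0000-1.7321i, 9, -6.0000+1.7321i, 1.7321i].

x[n] = (1/6) Σ(k=0 to 5) X[k] · e^(2πikn/6)

Computing each x[n]:
x[0] = 0
x[1] = 1
x[2] = 3
x[3] = -3
x[4] = 3
x[5] = -1

x = [0, 1, 3, -3, 3, -1]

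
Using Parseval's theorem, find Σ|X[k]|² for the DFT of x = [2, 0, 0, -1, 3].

Parseval: Σ|x[n]|² = (1/N)Σ|X[k]|², so Σ|X[k]|² = N·Σ|x[n]|² = 5·14.0000

Σ|X[k]|² = N·Σ|x[n]|² = 5·14.0000 = 70.0000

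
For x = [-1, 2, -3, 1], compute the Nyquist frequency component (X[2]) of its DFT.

X[2] = Σ(n=0 to 3) x[n] · ω_4^(2n) where ω_4 = e^(-2πi/4)
= (-1)·ω_4^0 + (2)·ω_4^2 + (-3)·ω_4^4 + (1)·ω_4^6

X[2] = -7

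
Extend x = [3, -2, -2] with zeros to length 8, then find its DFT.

Original 3-point DFT: [-1, 5, 5]
Zero-padded 8-point DFT provides frequency interpolation.

DFT_8([x, 0, ...]) = [-1, 1.5858+3.4142i, 5+2i, 4.4142-0.5858i, 3, 4.4142+0.5858i, 5-2i, 1.5858-3.4142i]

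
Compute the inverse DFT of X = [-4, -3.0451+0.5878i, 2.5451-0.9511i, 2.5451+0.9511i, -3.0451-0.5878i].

x[n] = (1/5) Σ(k=0 to 4) X[k] · e^(2πikn/5)

Computing each x[n]:
x[0] = -1
x[1] = -2
x[2] = 0
x[3] = 1
x[4] = -2

x = [-1, -2, 0, 1, -2]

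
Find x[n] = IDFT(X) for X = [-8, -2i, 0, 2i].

x[n] = (1/4) Σ(k=0 to 3) X[k] · e^(2πikn/4)

Computing each x[n]:
x[0] = -2
x[1] = -1
x[2] = -2
x[3] = -3

x = [-2, -1, -2, -3]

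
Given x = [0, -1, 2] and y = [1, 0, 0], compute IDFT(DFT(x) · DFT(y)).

(x ⊛ y)[n] = Σ(m=0 to 2) x[m] · y[(n-m) mod 3]

Computing each output sample:
(x ⊛ y)[0] = 0
(x ⊛ y)[1] = -1
(x ⊛ y)[2] = 2

x ⊛ y = [0, -1, 2]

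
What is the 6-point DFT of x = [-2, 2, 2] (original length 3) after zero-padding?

Original 3-point DFT: [2, -4, -4]
Zero-padded 6-point DFT provides frequency interpolation.

DFT_6([x, 0, ...]) = [2, -2.0000-3.4641i, -4, -2, -4, -2.0000+3.4641i]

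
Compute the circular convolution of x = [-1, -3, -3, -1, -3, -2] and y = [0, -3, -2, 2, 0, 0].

(x ⊛ y)[n] = Σ(m=0 to 5) x[m] · y[(n-m) mod 6]

Computing each output sample:
(x ⊛ y)[0] = 10
(x ⊛ y)[1] = 1
(x ⊛ y)[2] = 7
(x ⊛ y)[3] = 13
(x ⊛ y)[4] = 3
(x ⊛ y)[5] = 5

x ⊛ y = [10, 1, 7, 13, 3, 5]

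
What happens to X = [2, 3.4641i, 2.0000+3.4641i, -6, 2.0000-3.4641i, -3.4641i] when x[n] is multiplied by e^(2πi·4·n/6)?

Modulation property: DFT(ω_6^(-4n)·x[n]) = X[(k-4) mod 6], so circularly shift X by 4 positions.

X[k-4] = [2.0000+3.4641i, -6, 2.0000-3.4641i, -3.4641i, 2, 3.4641i]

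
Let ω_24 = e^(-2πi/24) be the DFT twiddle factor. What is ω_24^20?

ω_24^20 = e^(-2πi·20/24)
= cos(-2π·20/24) + i·sin(-2π·20/24)
= cos(-40π/24) + i·sin(-40π/24)

ω_24^20 = cos(-40π/24) + i·sin(-40π/24) = 0.5000+0.8660i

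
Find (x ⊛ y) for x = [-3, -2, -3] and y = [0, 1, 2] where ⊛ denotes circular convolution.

(x ⊛ y)[n] = Σ(m=0 to 2) x[m] · y[(n-m) mod 3]

Computing each output sample:
(x ⊛ y)[0] = -7
(x ⊛ y)[1] = -9
(x ⊛ y)[2] = -8

x ⊛ y = [-7, -9, -8]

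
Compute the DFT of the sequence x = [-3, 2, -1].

X[k] = Σ(n=0 to 2) x[n] · ω_3^(nk)
where ω_3 = e^(-2πi/3)

Computing each X[k]:
X[0] = -2
X[1] = -3.5000-2.5981i
X[2] = -3.5000+2.5981i

X = [-2, -3.5000-2.5981i, -3.5000+2.5981i]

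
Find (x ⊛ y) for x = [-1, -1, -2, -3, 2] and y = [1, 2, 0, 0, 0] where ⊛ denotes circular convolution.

(x ⊛ y)[n] = Σ(m=0 to 4) x[m] · y[(n-m) mod 5]

Computing each output sample:
(x ⊛ y)[0] = 3
(x ⊛ y)[1] = -3
(x ⊛ y)[2] = -4
(x ⊛ y)[3] = -7
(x ⊛ y)[4] = -4

x ⊛ y = [3, -3, -4, -7, -4]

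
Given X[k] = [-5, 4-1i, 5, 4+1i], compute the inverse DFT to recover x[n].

x[n] = (1/4) Σ(k=0 to 3) X[k] · e^(2πikn/4)

Computing each x[n]:
x[0] = 2
x[1] = -2
x[2] = -2
x[3] = -3

x = [2, -2, -2, -3]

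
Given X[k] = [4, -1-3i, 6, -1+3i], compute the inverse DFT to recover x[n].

x[n] = (1/4) Σ(k=0 to 3) X[k] · e^(2πikn/4)

Computing each x[n]:
x[0] = 2
x[1] = 1
x[2] = 3
x[3] = -2

x = [2, 1, 3, -2]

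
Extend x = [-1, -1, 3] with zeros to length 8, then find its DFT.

Original 3-point DFT: [1, -2.0000+3.4641i, -2.0000-3.4641i]
Zero-padded 8-point DFT provides frequency interpolation.

DFT_8([x, 0, ...]) = [1, -1.7071-2.2929i, -4+1i, -0.2929+3.7071i, 3, -0.2929-3.7071i, -4-1i, -1.7071+2.2929i]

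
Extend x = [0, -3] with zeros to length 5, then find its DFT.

Original 2-point DFT: [-3, 3]
Zero-padded 5-point DFT provides frequency interpolation.

DFT_5([x, 0, ...]) = [-3, -0.9271+2.8532i, 2.4271+1.7634i, 2.4271-1.7634i, -0.9271-2.8532i]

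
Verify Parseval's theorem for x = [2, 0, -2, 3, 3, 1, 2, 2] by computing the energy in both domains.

Time domain:
Σ|x[n]|² = |2|² + |0|² + |-2|² + |3|² + |3|² + |1|² + |2|² + |2|² = 35.0000

Frequency domain:
(1/8)Σ|X[k]|² = (1/8)(|11|² + |-2.4142+4.0000i|² + |5+4i|² + |0.4142-4.0000i|² + |-1|² + |0.4142+4.0000i|² + |5-4i|² + |-2.4142-4.0000i|²) = (1/8)·280.0000 = 35.0000

Both sides agree, confirming Parseval's theorem.

Σ|x[n]|² = (1/N)Σ|X[k]|² = 35.0000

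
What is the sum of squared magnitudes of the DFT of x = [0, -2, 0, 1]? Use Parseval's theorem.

Parseval: Σ|x[n]|² = (1/N)Σ|X[k]|², so Σ|X[k]|² = N·Σ|x[n]|² = 4·5.0000

Σ|X[k]|² = N·Σ|x[n]|² = 4·5.0000 = 20.0000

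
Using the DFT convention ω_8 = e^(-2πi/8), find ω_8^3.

ω_8^3 = e^(-2πi·3/8)
= cos(-2π·3/8) + i·sin(-2π·3/8)
= cos(-6π/8) + i·sin(-6π/8)

ω_8^3 = cos(-6π/8) + i·sin(-6π/8) = -0.7071-0.7071i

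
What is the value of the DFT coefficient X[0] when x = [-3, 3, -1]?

X[0] = Σ(n=0 to 2) x[n] · ω_3^0 = Σ x[n]
= (-3) + (3) + (-1)

X[0] = -1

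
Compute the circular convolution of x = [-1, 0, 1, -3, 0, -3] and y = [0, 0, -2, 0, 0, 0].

(x ⊛ y)[n] = Σ(m=0 to 5) x[m] · y[(n-m) mod 6]

Computing each output sample:
(x ⊛ y)[0] = 0
(x ⊛ y)[1] = 6
(x ⊛ y)[2] = 2
(x ⊛ y)[3] = 0
(x ⊛ y)[4] = -2
(x ⊛ y)[5] = 6

x ⊛ y = [0, 6, 2, 0, -2, 6]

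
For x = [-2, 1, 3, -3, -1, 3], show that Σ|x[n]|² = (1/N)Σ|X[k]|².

Time domain:
Σ|x[n]|² = |-2|² + |1|² + |3|² + |-3|² + |-1|² + |3|² = 33.0000

Frequency domain:
(1/6)Σ|X[k]|² = (1/6)(|1|² + |2.0000-1.7321i|² + |-8.0000+5.1962i|² + |-1|² + |-8.0000-5.1962i|² + |2.0000+1.7321i|²) = (1/6)·198.0000 = 33.0000

Both sides agree, confirming Parseval's theorem.

Σ|x[n]|² = (1/N)Σ|X[k]|² = 33.0000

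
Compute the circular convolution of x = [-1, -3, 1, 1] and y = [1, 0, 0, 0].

(x ⊛ y)[n] = Σ(m=0 to 3) x[m] · y[(n-m) mod 4]

Computing each output sample:
(x ⊛ y)[0] = -1
(x ⊛ y)[1] = -3
(x ⊛ y)[2] = 1
(x ⊛ y)[3] = 1

x ⊛ y = [-1, -3, 1, 1]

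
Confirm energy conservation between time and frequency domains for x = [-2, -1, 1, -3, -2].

Time domain:
Σ|x[n]|² = |-2|² + |-1|² + |1|² + |-3|² + |-2|² = 19.0000

Frequency domain:
(1/5)Σ|X[k]|² = (1/5)(|-7|² + |-1.3090-3.3022i|² + |-0.1910+3.2164i|² + |-0.1910-3.2164i|² + |-1.3090+3.3022i|²) = (1/5)·95.0000 = 19.0000

Both sides agree, confirming Parseval's theorem.

Σ|x[n]|² = (1/N)Σ|X[k]|² = 19.0000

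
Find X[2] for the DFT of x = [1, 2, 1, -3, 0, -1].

X[2] = Σ(n=0 to 5) x[n] · ω_6^(2n) where ω_6 = e^(-2πi/6)
= (1)·ω_6^0 + (2)·ω_6^2 + (1)·ω_6^4 + (-3)·ω_6^6 + (0)·ω_6^8 + (-1)·ω_6^10

X[2] = -3.0000-1.7321i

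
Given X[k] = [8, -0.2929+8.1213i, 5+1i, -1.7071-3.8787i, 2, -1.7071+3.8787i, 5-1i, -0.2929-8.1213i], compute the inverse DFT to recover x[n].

x[n] = (1/8) Σ(k=0 to 7) X[k] · e^(2πikn/8)

Computing each x[n]:
x[0] = 2
x[1] = 0
x[2] = -3
x[3] = 0
x[4] = 3
x[5] = 1
x[6] = 3
x[7] = 2

x = [2, 0, -3, 0, 3, 1, 3, 2]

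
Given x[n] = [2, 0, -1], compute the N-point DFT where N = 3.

X[k] = Σ(n=0 to 2) x[n] · ω_3^(nk)
where ω_3 = e^(-2πi/3)

Computing each X[k]:
X[0] = 1
X[1] = 2.5000-0.8660i
X[2] = 2.5000+0.8660i

X = [1, 2.5000-0.8660i, 2.5000+0.8660i]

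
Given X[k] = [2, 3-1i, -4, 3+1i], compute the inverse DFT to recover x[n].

x[n] = (1/4) Σ(k=0 to 3) X[k] · e^(2πikn/4)

Computing each x[n]:
x[0] = 1
x[1] = 2
x[2] = -2
x[3] = 1

x = [1, 2, -2, 1]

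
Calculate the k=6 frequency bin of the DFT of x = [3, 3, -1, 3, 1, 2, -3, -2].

X[6] = Σ(n=0 to 7) x[n] · ω_8^(6n) where ω_8 = e^(-2πi/8)
= (3)·ω_8^0 + (3)·ω_8^6 + (-1)·ω_8^12 + (3)·ω_8^18 + (1)·ω_8^24 + (2)·ω_8^30 + (-3)·ω_8^36 + (-2)·ω_8^42

X[6] = 8+4i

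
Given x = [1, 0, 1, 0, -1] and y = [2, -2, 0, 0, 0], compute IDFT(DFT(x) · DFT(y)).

(x ⊛ y)[n] = Σ(m=0 to 4) x[m] · y[(n-m) mod 5]

Computing each output sample:
(x ⊛ y)[0] = 4
(x ⊛ y)[1] = -2
(x ⊛ y)[2] = 2
(x ⊛ y)[3] = -2
(x ⊛ y)[4] = -2

x ⊛ y = [4, -2, 2, -2, -2]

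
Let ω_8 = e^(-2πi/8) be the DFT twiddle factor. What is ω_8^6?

ω_8^6 = e^(-2πi·6/8)
= cos(-2π·6/8) + i·sin(-2π·6/8)
= cos(-12π/8) + i·sin(-12π/8)

ω_8^6 = cos(-12π/8) + i·sin(-12π/8) = 1i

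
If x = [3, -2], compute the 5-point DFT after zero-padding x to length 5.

Original 2-point DFT: [1, 5]
Zero-padded 5-point DFT provides frequency interpolation.

DFT_5([x, 0, ...]) = [1, 2.3820+1.9021i, 4.6180+1.1756i, 4.6180-1.1756i, 2.3820-1.9021i]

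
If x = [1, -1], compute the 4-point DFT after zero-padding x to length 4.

Original 2-point DFT: [0, 2]
Zero-padded 4-point DFT provides frequency interpolation.

DFT_4([x, 0, ...]) = [0, 1+1i, 2, 1-1i]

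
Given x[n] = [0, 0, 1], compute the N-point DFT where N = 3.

X[k] = Σ(n=0 to 2) x[n] · ω_3^(nk)
where ω_3 = e^(-2πi/3)

Computing each X[k]:
X[0] = 1
X[1] = -0.5000+0.8660i
X[2] = -0.5000-0.8660i

X = [1, -0.5000+0.8660i, -0.5000-0.8660i]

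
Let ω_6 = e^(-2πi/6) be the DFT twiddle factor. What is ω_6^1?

ω_6^1 = e^(-2πi·1/6)
= cos(-2π·1/6) + i·sin(-2π·1/6)
= cos(-2π/6) + i·sin(-2π/6)

ω_6^1 = cos(-2π/6) + i·sin(-2π/6) = 0.5000-0.8660i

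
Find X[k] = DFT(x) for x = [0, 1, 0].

X[k] = Σ(n=0 to 2) x[n] · ω_3^(nk)
where ω_3 = e^(-2πi/3)

Computing each X[k]:
X[0] = 1
X[1] = -0.5000-0.8660i
X[2] = -0.5000+0.8660i

X = [1, -0.5000-0.8660i, -0.5000+0.8660i]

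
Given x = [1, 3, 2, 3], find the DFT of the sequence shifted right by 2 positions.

Time shift by 2: X_shifted[k] = ω_4^(2k) · X[k]
Shifted x = [2, 3, 1, 3]

DFT(x[n-2]) = [9, 1, -3, 1]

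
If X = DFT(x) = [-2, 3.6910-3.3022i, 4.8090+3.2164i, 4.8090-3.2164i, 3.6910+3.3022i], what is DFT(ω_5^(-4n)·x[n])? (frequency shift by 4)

Modulation property: DFT(ω_5^(-4n)·x[n]) = X[(k-4) mod 5], so circularly shift X by 4 positions.

X[k-4] = [3.6910-3.3022i, 4.8090+3.2164i, 4.8090-3.2164i, 3.6910+3.3022i, -2]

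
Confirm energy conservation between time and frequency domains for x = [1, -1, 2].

Time domain:
Σ|x[n]|² = |1|² + |-1|² + |2|² = 6.0000

Frequency domain:
(1/3)Σ|X[k]|² = (1/3)(|2|² + |0.5000+2.5981i|² + |0.5000-2.5981i|²) = (1/3)·18.0000 = 6.0000

Both sides agree, confirming Parseval's theorem.

Σ|x[n]|² = (1/N)Σ|X[k]|² = 6.0000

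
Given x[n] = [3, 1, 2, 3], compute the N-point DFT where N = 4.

X[k] = Σ(n=0 to 3) x[n] · ω_4^(nk)
where ω_4 = e^(-2πi/4)

Computing each X[k]:
X[0] = 9
X[1] = 1+2i
X[2] = 1
X[3] = 1-2i

X = [9, 1+2i, 1, 1-2i]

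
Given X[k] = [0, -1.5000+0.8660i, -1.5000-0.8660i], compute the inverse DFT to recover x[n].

x[n] = (1/3) Σ(k=0 to 2) X[k] · e^(2πikn/3)

Computing each x[n]:
x[0] = -1
x[1] = 0
x[2] = 1

x = [-1, 0, 1]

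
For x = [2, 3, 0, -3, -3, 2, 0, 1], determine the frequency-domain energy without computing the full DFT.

Parseval: Σ|x[n]|² = (1/N)Σ|X[k]|², so Σ|X[k]|² = N·Σ|x[n]|² = 8·36.0000

Σ|X[k]|² = N·Σ|x[n]|² = 8·36.0000 = 288.0000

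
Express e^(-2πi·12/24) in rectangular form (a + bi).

ω_24^12 = e^(-2πi·12/24)
= cos(-2π·12/24) + i·sin(-2π·12/24)
= cos(-24π/24) + i·sin(-24π/24)

ω_24^12 = cos(-24π/24) + i·sin(-24π/24) = -1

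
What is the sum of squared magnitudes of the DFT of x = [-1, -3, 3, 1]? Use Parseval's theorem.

Parseval: Σ|x[n]|² = (1/N)Σ|X[k]|², so Σ|X[k]|² = N·Σ|x[n]|² = 4·20.0000

Σ|X[k]|² = N·Σ|x[n]|² = 4·20.0000 = 80.0000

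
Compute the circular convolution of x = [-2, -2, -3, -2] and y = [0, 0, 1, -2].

(x ⊛ y)[n] = Σ(m=0 to 3) x[m] · y[(n-m) mod 4]

Computing each output sample:
(x ⊛ y)[0] = 1
(x ⊛ y)[1] = 4
(x ⊛ y)[2] = 2
(x ⊛ y)[3] = 2

x ⊛ y = [1, 4, 2, 2]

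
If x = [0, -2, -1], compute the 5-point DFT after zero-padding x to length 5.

Original 3-point DFT: [-3, 1.5000+0.8660i, 1.5000-0.8660i]
Zero-padded 5-point DFT provides frequency interpolation.

DFT_5([x, 0, ...]) = [-3, 0.1910+2.4899i, 1.3090+0.2245i, 1.3090-0.2245i, 0.1910-2.4899i]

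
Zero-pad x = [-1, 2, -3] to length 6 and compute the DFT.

Original 3-point DFT: [-2, -0.5000-4.3301i, -0.5000+4.3301i]
Zero-padded 6-point DFT provides frequency interpolation.

DFT_6([x, 0, ...]) = [-2, 1.5000+0.8660i, -0.5000-4.3301i, -6, -0.5000+4.3301i, 1.5000-0.8660i]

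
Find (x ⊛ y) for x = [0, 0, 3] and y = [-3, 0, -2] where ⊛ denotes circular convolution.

(x ⊛ y)[n] = Σ(m=0 to 2) x[m] · y[(n-m) mod 3]

Computing each output sample:
(x ⊛ y)[0] = 0
(x ⊛ y)[1] = -6
(x ⊛ y)[2] = -9

x ⊛ y = [0, -6, -9]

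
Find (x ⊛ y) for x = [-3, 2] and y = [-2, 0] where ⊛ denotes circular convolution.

(x ⊛ y)[n] = Σ(m=0 to 1) x[m] · y[(n-m) mod 2]

Computing each output sample:
(x ⊛ y)[0] = 6
(x ⊛ y)[1] = -4

x ⊛ y = [6, -4]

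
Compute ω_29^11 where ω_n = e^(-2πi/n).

ω_29^11 = e^(-2πi·11/29)
= cos(-2π·11/29) + i·sin(-2π·11/29)
= cos(-22π/29) + i·sin(-22π/29)

ω_29^11 = cos(-22π/29) + i·sin(-22π/29) = -0.7260-0.6877i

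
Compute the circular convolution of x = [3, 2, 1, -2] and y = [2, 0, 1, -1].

(x ⊛ y)[n] = Σ(m=0 to 3) x[m] · y[(n-m) mod 4]

Computing each output sample:
(x ⊛ y)[0] = 5
(x ⊛ y)[1] = 1
(x ⊛ y)[2] = 7
(x ⊛ y)[3] = -5

x ⊛ y = [5, 1, 7, -5]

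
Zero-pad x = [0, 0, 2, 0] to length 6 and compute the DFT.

Original 4-point DFT: [2, -2, 2, -2]
Zero-padded 6-point DFT provides frequency interpolation.

DFT_6([x, 0, ...]) = [2, -1.0000-1.7321i, -1.0000+1.7321i, 2, -1.0000-1.7321i, -1.0000+1.7321i]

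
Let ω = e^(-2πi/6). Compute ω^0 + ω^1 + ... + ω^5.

Sum of all nth roots of unity equals 0 for n > 1 (geometric series with r ≠ 1).

0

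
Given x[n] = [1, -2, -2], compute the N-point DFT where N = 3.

X[k] = Σ(n=0 to 2) x[n] · ω_3^(nk)
where ω_3 = e^(-2πi/3)

Computing each X[k]:
X[0] = -3
X[1] = 3
X[2] = 3

X = [-3, 3, 3]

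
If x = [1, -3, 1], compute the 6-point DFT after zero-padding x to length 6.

Original 3-point DFT: [-1, 2.0000+3.4641i, 2.0000-3.4641i]
Zero-padded 6-point DFT provides frequency interpolation.

DFT_6([x, 0, ...]) = [-1, -1.0000+1.7321i, 2.0000+3.4641i, 5, 2.0000-3.4641i, -1.0000-1.7321i]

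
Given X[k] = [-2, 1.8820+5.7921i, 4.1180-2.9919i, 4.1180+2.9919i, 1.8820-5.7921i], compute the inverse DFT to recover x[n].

x[n] = (1/5) Σ(k=0 to 4) X[k] · e^(2πikn/5)

Computing each x[n]:
x[0] = 2
x[1] = -3
x[2] = -3
x[3] = 2
x[4] = 0

x = [2, -3, -3, 2, 0]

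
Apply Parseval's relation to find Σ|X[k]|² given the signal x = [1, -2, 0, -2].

Parseval: Σ|x[n]|² = (1/N)Σ|X[k]|², so Σ|X[k]|² = N·Σ|x[n]|² = 4·9.0000

Σ|X[k]|² = N·Σ|x[n]|² = 4·9.0000 = 36.0000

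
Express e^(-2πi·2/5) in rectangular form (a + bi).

ω_5^2 = e^(-2πi·2/5)
= cos(-2π·2/5) + i·sin(-2π·2/5)
= cos(-4π/5) + i·sin(-4π/5)

ω_5^2 = cos(-4π/5) + i·sin(-4π/5) = -0.8090-0.5878i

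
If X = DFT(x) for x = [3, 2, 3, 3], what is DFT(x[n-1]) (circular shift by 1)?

Time shift by 1: X_shifted[k] = ω_4^(1k) · X[k]
Shifted x = [3, 3, 2, 3]

DFT(x[n-1]) = [11, 1, -1, 1]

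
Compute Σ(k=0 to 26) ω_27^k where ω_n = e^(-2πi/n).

Sum of all nth roots of unity equals 0 for n > 1 (geometric series with r ≠ 1).

0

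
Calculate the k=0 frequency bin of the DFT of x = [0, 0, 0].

X[0] = Σ(n=0 to 2) x[n] · ω_3^0 = Σ x[n]
= (0) + (0) + (0)

X[0] = 0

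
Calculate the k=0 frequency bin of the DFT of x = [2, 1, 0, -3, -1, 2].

X[0] = Σ(n=0 to 5) x[n] · ω_6^0 = Σ x[n]
= (2) + (1) + (0) + (-3) + (-1) + (2)

X[0] = 1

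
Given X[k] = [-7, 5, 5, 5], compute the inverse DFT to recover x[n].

x[n] = (1/4) Σ(k=0 to 3) X[k] · e^(2πikn/4)

Computing each x[n]:
x[0] = 2
x[1] = -3
x[2] = -3
x[3] = -3

x = [2, -3, -3, -3]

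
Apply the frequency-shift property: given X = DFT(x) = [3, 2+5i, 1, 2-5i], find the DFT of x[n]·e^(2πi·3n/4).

Modulation property: DFT(ω_4^(-3n)·x[n]) = X[(k-3) mod 4], so circularly shift X by 3 positions.

X[k-3] = [2+5i, 1, 2-5i, 3]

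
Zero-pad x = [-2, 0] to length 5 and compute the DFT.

Original 2-point DFT: [-2, -2]
Zero-padded 5-point DFT provides frequency interpolation.

DFT_5([x, 0, ...]) = [-2, -2, -2, -2, -2]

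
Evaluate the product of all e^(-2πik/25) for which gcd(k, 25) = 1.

The primitive 25th roots of unity are ω_25^k for k coprime to 25: k ∈ {1, 2, 3, 4, 6, 7, 8, 9, 11, 12, 13, 14, 16, 17, 18, 19, 21, 22, 23, 24}
Their product equals the constant term of the cyclotomic polynomial Φ_25(x) up to sign.
For n ≥ 3, the product of all primitive nth roots of unity is 1. (For n=1 it is 1; for n=2 it is -1.)

1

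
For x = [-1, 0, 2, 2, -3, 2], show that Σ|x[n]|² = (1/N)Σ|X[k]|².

Time domain:
Σ|x[n]|² = |-1|² + |0|² + |2|² + |2|² + |-3|² + |2|² = 22.0000

Frequency domain:
(1/6)Σ|X[k]|² = (1/6)(|2|² + |-1.5000-2.5981i|² + |0.5000+6.0622i|² + |-6|² + |0.5000-6.0622i|² + |-1.5000+2.5981i|²) = (1/6)·132.0000 = 22.0000

Both sides agree, confirming Parseval's theorem.

Σ|x[n]|² = (1/N)Σ|X[k]|² = 22.0000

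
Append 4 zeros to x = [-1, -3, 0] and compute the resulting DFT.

Original 3-point DFT: [-4, 0.5000+2.5981i, 0.5000-2.5981i]
Zero-padded 7-point DFT provides frequency interpolation.

DFT_7([x, 0, ...]) = [-4, -2.8705+2.3455i, -0.3324+2.9248i, 1.7029+1.3017i, 1.7029-1.3017i, -0.3324-2.9248i, -2.8705-2.3455i]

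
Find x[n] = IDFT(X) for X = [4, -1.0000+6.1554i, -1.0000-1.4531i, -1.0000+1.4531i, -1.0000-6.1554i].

x[n] = (1/5) Σ(k=0 to 4) X[k] · e^(2πikn/5)

Computing each x[n]:
x[0] = 0
x[1] = -1
x[2] = -1
x[3] = 3
x[4] = 3

x = [0, -1, -1, 3, 3]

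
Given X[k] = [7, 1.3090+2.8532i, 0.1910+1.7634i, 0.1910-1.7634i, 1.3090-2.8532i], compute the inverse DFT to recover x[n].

x[n] = (1/5) Σ(k=0 to 4) X[k] · e^(2πikn/5)

Computing each x[n]:
x[0] = 2
x[1] = 0
x[2] = 1
x[3] = 1
x[4] = 3

x = [2, 0, 1, 1, 3]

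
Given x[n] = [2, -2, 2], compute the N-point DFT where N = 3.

X[k] = Σ(n=0 to 2) x[n] · ω_3^(nk)
where ω_3 = e^(-2πi/3)

Computing each X[k]:
X[0] = 2
X[1] = 2.0000+3.4641i
X[2] = 2.0000-3.4641i

X = [2, 2.0000+3.4641i, 2.0000-3.4641i]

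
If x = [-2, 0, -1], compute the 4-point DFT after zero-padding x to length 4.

Original 3-point DFT: [-3, -1.5000-0.8660i, -1.5000+0.8660i]
Zero-padded 4-point DFT provides frequency interpolation.

DFT_4([x, 0, ...]) = [-3, -1, -3, -1]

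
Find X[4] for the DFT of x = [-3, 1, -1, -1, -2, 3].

X[4] = Σ(n=0 to 5) x[n] · ω_6^(4n) where ω_6 = e^(-2πi/6)
= (-3)·ω_6^0 + (1)·ω_6^4 + (-1)·ω_6^8 + (-1)·ω_6^12 + (-2)·ω_6^16 + (3)·ω_6^20

X[4] = -4.5000-2.5981i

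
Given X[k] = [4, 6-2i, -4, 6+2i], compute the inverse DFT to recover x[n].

x[n] = (1/4) Σ(k=0 to 3) X[k] · e^(2πikn/4)

Computing each x[n]:
x[0] = 3
x[1] = 3
x[2] = -3
x[3] = 1

x = [3, 3, -3, 1]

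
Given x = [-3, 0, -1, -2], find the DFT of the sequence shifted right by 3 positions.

Time shift by 3: X_shifted[k] = ω_4^(3k) · X[k]
Shifted x = [0, -1, -2, -3]

DFT(x[n-3]) = [-6, 2-2i, 2, 2+2i]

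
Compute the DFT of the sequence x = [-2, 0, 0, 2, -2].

X[k] = Σ(n=0 to 4) x[n] · ω_5^(nk)
where ω_5 = e^(-2πi/5)

Computing each X[k]:
X[0] = -2
X[1] = -4.2361-0.7265i
X[2] = 0.2361-3.0777i
X[3] = 0.2361+3.0777i
X[4] = -4.2361+0.7265i

X = [-2, -4.2361-0.7265i, 0.2361-3.0777i, 0.2361+3.0777i, -4.2361+0.7265i]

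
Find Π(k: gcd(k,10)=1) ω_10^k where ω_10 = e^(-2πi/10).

The primitive 10th roots of unity are ω_10^k for k coprime to 10: k ∈ {1, 3, 7, 9}
Their product equals the constant term of the cyclotomic polynomial Φ_10(x) up to sign.
For n ≥ 3, the product of all primitive nth roots of unity is 1. (For n=1 it is 1; for n=2 it is -1.)

1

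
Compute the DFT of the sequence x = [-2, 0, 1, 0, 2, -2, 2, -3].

X[k] = Σ(n=0 to 7) x[n] · ω_8^(nk)
where ω_8 = e^(-2πi/8)

Computing each X[k]:
X[0] = -2
X[1] = -4.7071-2.5355i
X[2] = -3-1i
X[3] = -3.2929-4.5355i
X[4] = 8
X[5] = -3.2929+4.5355i
X[6] = -3+1i
X[7] = -4.7071+2.5355i

X = [-2, -4.7071-2.5355i, -3-1i, -3.2929-4.5355i, 8, -3.2929+4.5355i, -3+1i, -4.7071+2.5355i]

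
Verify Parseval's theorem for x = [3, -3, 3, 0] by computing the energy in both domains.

Time domain:
Σ|x[n]|² = |3|² + |-3|² + |3|² + |0|² = 27.0000

Frequency domain:
(1/4)Σ|X[k]|² = (1/4)(|3|² + |3i|² + |9|² + |-3i|²) = (1/4)·108.0000 = 27.0000

Both sides agree, confirming Parseval's theorem.

Σ|x[n]|² = (1/N)Σ|X[k]|² = 27.0000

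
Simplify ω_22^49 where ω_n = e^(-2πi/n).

Since ω_22^22 = 1, powers reduce modulo 22.
49 mod 22 = 5
So ω_22^49 = ω_22^5 = e^(-2πi·5/22)

ω_22^49 = ω_22^5 = 0.1423-0.9898i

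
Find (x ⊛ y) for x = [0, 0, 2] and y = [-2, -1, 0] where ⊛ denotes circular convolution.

(x ⊛ y)[n] = Σ(m=0 to 2) x[m] · y[(n-m) mod 3]

Computing each output sample:
(x ⊛ y)[0] = -2
(x ⊛ y)[1] = 0
(x ⊛ y)[2] = -4

x ⊛ y = [-2, 0, -4]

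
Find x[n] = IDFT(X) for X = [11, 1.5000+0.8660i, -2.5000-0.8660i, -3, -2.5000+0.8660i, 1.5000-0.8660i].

x[n] = (1/6) Σ(k=0 to 5) X[k] · e^(2πikn/6)

Computing each x[n]:
x[0] = 1
x[1] = 3
x[2] = 1
x[3] = 1
x[4] = 2
x[5] = 3

x = [1, 3, 1, 1, 2, 3]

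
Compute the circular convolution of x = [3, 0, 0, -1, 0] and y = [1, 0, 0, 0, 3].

(x ⊛ y)[n] = Σ(m=0 to 4) x[m] · y[(n-m) mod 5]

Computing each output sample:
(x ⊛ y)[0] = 3
(x ⊛ y)[1] = 0
(x ⊛ y)[2] = -3
(x ⊛ y)[3] = -1
(x ⊛ y)[4] = 9

x ⊛ y = [3, 0, -3, -1, 9]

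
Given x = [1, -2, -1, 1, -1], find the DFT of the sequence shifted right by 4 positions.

Time shift by 4: X_shifted[k] = ω_5^(4k) · X[k]
Shifted x = [-2, -1, 1, -1, 1]

DFT(x[n-4]) = [-2, -2.0000+0.7265i, -2.0000+3.0777i, -2.0000-3.0777i, -2.0000-0.7265i]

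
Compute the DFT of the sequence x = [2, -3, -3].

X[k] = Σ(n=0 to 2) x[n] · ω_3^(nk)
where ω_3 = e^(-2πi/3)

Computing each X[k]:
X[0] = -4
X[1] = 5
X[2] = 5

X = [-4, 5, 5]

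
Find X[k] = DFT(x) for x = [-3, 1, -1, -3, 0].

X[k] = Σ(n=0 to 4) x[n] · ω_5^(nk)
where ω_5 = e^(-2πi/5)

Computing each X[k]:
X[0] = -6
X[1] = 0.5451-2.1266i
X[2] = -5.0451+1.3143i
X[3] = -5.0451-1.3143i
X[4] = 0.5451+2.1266i

X = [-6, 0.5451-2.1266i, -5.0451+1.3143i, -5.0451-1.3143i, 0.5451+2.1266i]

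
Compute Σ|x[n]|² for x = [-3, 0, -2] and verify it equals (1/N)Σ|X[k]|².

Time domain:
Σ|x[n]|² = |-3|² + |0|² + |-2|² = 13.0000

Frequency domain:
(1/3)Σ|X[k]|² = (1/3)(|-5|² + |-2.0000-1.7321i|² + |-2.0000+1.7321i|²) = (1/3)·39.0000 = 13.0000

Both sides agree, confirming Parseval's theorem.

Σ|x[n]|² = (1/N)Σ|X[k]|² = 13.0000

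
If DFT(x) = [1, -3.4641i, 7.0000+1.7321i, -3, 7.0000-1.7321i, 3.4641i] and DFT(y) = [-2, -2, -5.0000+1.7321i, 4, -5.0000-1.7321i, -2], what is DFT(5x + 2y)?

By linearity: DFT(5x + 2y) = 5·DFT(x) + 2·DFT(y)
= 5·[1, -3.4641i, 7.0000+1.7321i, -3, 7.0000-1.7321i, 3.4641i] + 2·[-2, -2, -5.0000+1.7321i, 4, -5.0000-1.7321i, -2]

Computing element-wise:
Z[0] = 5·(1) + 2·(-2) = 1
Z[1] = 5·(-3.4641i) + 2·(-2) = -4.0000-17.3205i
Z[2] = 5·(7.0000+1.7321i) + 2·(-5.0000+1.7321i) = 25.0000+12.1247i
Z[3] = 5·(-3) + 2·(4) = -7
Z[4] = 5·(7.0000-1.7321i) + 2·(-5.0000-1.7321i) = 25.0000-12.1247i
Z[5] = 5·(3.4641i) + 2·(-2) = -4.0000+17.3205i

DFT(5x + 2y) = 5·X + 2·Y = [1, -4.0000-17.3205i, 25.0000+12.1247i, -7, 25.0000-12.1247i, -4.0000+17.3205i]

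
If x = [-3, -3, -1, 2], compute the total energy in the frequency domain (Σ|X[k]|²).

Parseval: Σ|x[n]|² = (1/N)Σ|X[k]|², so Σ|X[k]|² = N·Σ|x[n]|² = 4·23.0000

Σ|X[k]|² = N·Σ|x[n]|² = 4·23.0000 = 92.0000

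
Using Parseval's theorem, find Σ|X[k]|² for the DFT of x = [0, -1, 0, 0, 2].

Parseval: Σ|x[n]|² = (1/N)Σ|X[k]|², so Σ|X[k]|² = N·Σ|x[n]|² = 5·5.0000

Σ|X[k]|² = N·Σ|x[n]|² = 5·5.0000 = 25.0000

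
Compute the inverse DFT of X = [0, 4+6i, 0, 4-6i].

x[n] = (1/4) Σ(k=0 to 3) X[k] · e^(2πikn/4)

Computing each x[n]:
x[0] = 2
x[1] = -3
x[2] = -2
x[3] = 3

x = [2, -3, -2, 3]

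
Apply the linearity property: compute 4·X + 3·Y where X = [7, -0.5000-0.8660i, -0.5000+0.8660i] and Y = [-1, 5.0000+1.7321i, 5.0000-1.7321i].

By linearity: DFT(4x + 3y) = 4·DFT(x) + 3·DFT(y)
= 4·[7, -0.5000-0.8660i, -0.5000+0.8660i] + 3·[-1, 5.0000+1.7321i, 5.0000-1.7321i]

Computing element-wise:
Z[0] = 4·(7) + 3·(-1) = 25
Z[1] = 4·(-0.5000-0.8660i) + 3·(5.0000+1.7321i) = 13.0000+1.7323i
Z[2] = 4·(-0.5000+0.8660i) + 3·(5.0000-1.7321i) = 13.0000-1.7323i

DFT(4x + 3y) = 4·X + 3·Y = [25, 13.0000+1.7323i, 13.0000-1.7323i]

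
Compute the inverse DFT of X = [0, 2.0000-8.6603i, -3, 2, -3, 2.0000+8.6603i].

x[n] = (1/6) Σ(k=0 to 5) X[k] · e^(2πikn/6)

Computing each x[n]:
x[0] = 0
x[1] = 3
x[2] = 3
x[3] = -2
x[4] = -2
x[5] = -2

x = [0, 3, 3, -2, -2, -2]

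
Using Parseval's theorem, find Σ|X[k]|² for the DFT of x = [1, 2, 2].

Parseval: Σ|x[n]|² = (1/N)Σ|X[k]|², so Σ|X[k]|² = N·Σ|x[n]|² = 3·9.0000

Σ|X[k]|² = N·Σ|x[n]|² = 3·9.0000 = 27.0000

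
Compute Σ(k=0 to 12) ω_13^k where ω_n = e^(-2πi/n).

Sum of all nth roots of unity equals 0 for n > 1 (geometric series with r ≠ 1).

0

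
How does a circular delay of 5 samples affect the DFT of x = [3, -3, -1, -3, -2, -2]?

Time shift by 5: X_shifted[k] = ω_6^(5k) · X[k]
Shifted x = [-3, -1, -3, -2, -2, 3]

DFT(x[n-5]) = [-8, 2.5000+4.3301i, -3.5000+2.5981i, -8, -3.5000-2.5981i, 2.5000-4.3301i]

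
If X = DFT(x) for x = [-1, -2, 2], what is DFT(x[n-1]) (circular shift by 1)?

Time shift by 1: X_shifted[k] = ω_3^(1k) · X[k]
Shifted x = [2, -1, -2]

DFT(x[n-1]) = [-1, 3.5000-0.8660i, 3.5000+0.8660i]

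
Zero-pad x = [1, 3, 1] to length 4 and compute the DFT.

Original 3-point DFT: [5, -1.0000-1.7321i, -1.0000+1.7321i]
Zero-padded 4-point DFT provides frequency interpolation.

DFT_4([x, 0, ...]) = [5, -3i, -1, 3i]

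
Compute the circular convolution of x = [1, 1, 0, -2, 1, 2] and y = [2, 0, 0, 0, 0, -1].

(x ⊛ y)[n] = Σ(m=0 to 5) x[m] · y[(n-m) mod 6]

Computing each output sample:
(x ⊛ y)[0] = 1
(x ⊛ y)[1] = 2
(x ⊛ y)[2] = 2
(x ⊛ y)[3] = -5
(x ⊛ y)[4] = 0
(x ⊛ y)[5] = 3

x ⊛ y = [1, 2, 2, -5, 0, 3]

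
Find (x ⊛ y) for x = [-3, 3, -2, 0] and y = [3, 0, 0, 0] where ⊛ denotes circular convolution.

(x ⊛ y)[n] = Σ(m=0 to 3) x[m] · y[(n-m) mod 4]

Computing each output sample:
(x ⊛ y)[0] = -9
(x ⊛ y)[1] = 9
(x ⊛ y)[2] = -6
(x ⊛ y)[3] = 0

x ⊛ y = [-9, 9, -6, 0]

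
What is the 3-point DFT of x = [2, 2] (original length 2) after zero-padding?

Original 2-point DFT: [4, 0]
Zero-padded 3-point DFT provides frequency interpolation.

DFT_3([x, 0, ...]) = [4, 1.0000-1.7321i, 1.0000+1.7321i]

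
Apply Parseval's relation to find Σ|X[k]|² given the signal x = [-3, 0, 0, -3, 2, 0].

Parseval: Σ|x[n]|² = (1/N)Σ|X[k]|², so Σ|X[k]|² = N·Σ|x[n]|² = 6·22.0000

Σ|X[k]|² = N·Σ|x[n]|² = 6·22.0000 = 132.0000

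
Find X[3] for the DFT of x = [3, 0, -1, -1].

X[3] = Σ(n=0 to 3) x[n] · ω_4^(3n) where ω_4 = e^(-2πi/4)
= (3)·ω_4^0 + (0)·ω_4^3 + (-1)·ω_4^6 + (-1)·ω_4^9

X[3] = 4+1i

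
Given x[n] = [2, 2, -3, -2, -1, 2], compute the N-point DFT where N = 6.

X[k] = Σ(n=0 to 5) x[n] · ω_6^(nk)
where ω_6 = e^(-2πi/6)

Computing each X[k]:
X[0] = 0
X[1] = 8.0000+1.7321i
X[2] = -1.7321i
X[3] = -4
X[4] = 1.7321i
X[5] = 8.0000-1.7321i

X = [0, 8.0000+1.7321i, -1.7321i, -4, 1.7321i, 8.0000-1.7321i]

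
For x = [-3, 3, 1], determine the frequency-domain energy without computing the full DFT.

Parseval: Σ|x[n]|² = (1/N)Σ|X[k]|², so Σ|X[k]|² = N·Σ|x[n]|² = 3·19.0000

Σ|X[k]|² = N·Σ|x[n]|² = 3·19.0000 = 57.0000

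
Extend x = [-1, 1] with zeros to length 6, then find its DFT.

Original 2-point DFT: [0, -2]
Zero-padded 6-point DFT provides frequency interpolation.

DFT_6([x, 0, ...]) = [0, -0.5000-0.8660i, -1.5000-0.8660i, -2, -1.5000+0.8660i, -0.5000+0.8660i]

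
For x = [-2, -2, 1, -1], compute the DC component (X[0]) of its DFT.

X[0] = Σ(n=0 to 3) x[n] · ω_4^0 = Σ x[n]
= (-2) + (-2) + (1) + (-1)

X[0] = -4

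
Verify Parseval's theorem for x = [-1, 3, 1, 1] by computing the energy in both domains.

Time domain:
Σ|x[n]|² = |-1|² + |3|² + |1|² + |1|² = 12.0000

Frequency domain:
(1/4)Σ|X[k]|² = (1/4)(|4|² + |-2-2i|² + |-4|² + |-2+2i|²) = (1/4)·48.0000 = 12.0000

Both sides agree, confirming Parseval's theorem.

Σ|x[n]|² = (1/N)Σ|X[k]|² = 12.0000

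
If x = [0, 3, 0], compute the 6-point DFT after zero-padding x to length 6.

Original 3-point DFT: [3, -1.5000-2.5981i, -1.5000+2.5981i]
Zero-padded 6-point DFT provides frequency interpolation.

DFT_6([x, 0, ...]) = [3, 1.5000-2.5981i, -1.5000-2.5981i, -3, -1.5000+2.5981i, 1.5000+2.5981i]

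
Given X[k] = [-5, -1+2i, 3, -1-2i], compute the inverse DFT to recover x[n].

x[n] = (1/4) Σ(k=0 to 3) X[k] · e^(2πikn/4)

Computing each x[n]:
x[0] = -1
x[1] = -3
x[2] = 0
x[3] = -1

x = [-1, -3, 0, -1]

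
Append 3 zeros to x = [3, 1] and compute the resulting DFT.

Original 2-point DFT: [4, 2]
Zero-padded 5-point DFT provides frequency interpolation.

DFT_5([x, 0, ...]) = [4, 3.3090-0.9511i, 2.1910-0.5878i, 2.1910+0.5878i, 3.3090+0.9511i]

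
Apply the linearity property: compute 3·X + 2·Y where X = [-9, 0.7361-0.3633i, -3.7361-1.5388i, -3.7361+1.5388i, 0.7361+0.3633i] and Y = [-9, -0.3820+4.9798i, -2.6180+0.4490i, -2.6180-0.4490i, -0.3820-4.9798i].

By linearity: DFT(3x + 2y) = 3·DFT(x) + 2·DFT(y)
= 3·[-9, 0.7361-0.3633i, -3.7361-1.5388i, -3.7361+1.5388i, 0.7361+0.3633i] + 2·[-9, -0.3820+4.9798i, -2.6180+0.4490i, -2.6180-0.4490i, -0.3820-4.9798i]

Computing element-wise:
Z[0] = 3·(-9) + 2·(-9) = -45
Z[1] = 3·(0.7361-0.3633i) + 2·(-0.3820+4.9798i) = 1.4443+8.8697i
Z[2] = 3·(-3.7361-1.5388i) + 2·(-2.6180+0.4490i) = -16.4443-3.7184i
Z[3] = 3·(-3.7361+1.5388i) + 2·(-2.6180-0.4490i) = -16.4443+3.7184i
Z[4] = 3·(0.7361+0.3633i) + 2·(-0.3820-4.9798i) = 1.4443-8.8697i

DFT(3x + 2y) = 3·X + 2·Y = [-45, 1.4443+8.8697i, -16.4443-3.7184i, -16.4443+3.7184i, 1.4443-8.8697i]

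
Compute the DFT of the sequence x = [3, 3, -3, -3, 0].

X[k] = Σ(n=0 to 4) x[n] · ω_5^(nk)
where ω_5 = e^(-2πi/5)

Computing each X[k]:
X[0] = 0
X[1] = 8.7812-2.8532i
X[2] = -1.2812-1.7634i
X[3] = -1.2812+1.7634i
X[4] = 8.7812+2.8532i

X = [0, 8.7812-2.8532i, -1.2812-1.7634i, -1.2812+1.7634i, 8.7812+2.8532i]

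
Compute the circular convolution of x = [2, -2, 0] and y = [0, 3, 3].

(x ⊛ y)[n] = Σ(m=0 to 2) x[m] · y[(n-m) mod 3]

Computing each output sample:
(x ⊛ y)[0] = -6
(x ⊛ y)[1] = 6
(x ⊛ y)[2] = 0

x ⊛ y = [-6, 6, 0]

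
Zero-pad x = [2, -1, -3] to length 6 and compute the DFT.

Original 3-point DFT: [-2, 4.0000-1.7321i, 4.0000+1.7321i]
Zero-padded 6-point DFT provides frequency interpolation.

DFT_6([x, 0, ...]) = [-2, 3.0000+3.4641i, 4.0000-1.7321i, 0, 4.0000+1.7321i, 3.0000-3.4641i]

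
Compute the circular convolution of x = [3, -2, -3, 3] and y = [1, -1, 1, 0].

(x ⊛ y)[n] = Σ(m=0 to 3) x[m] · y[(n-m) mod 4]

Computing each output sample:
(x ⊛ y)[0] = -3
(x ⊛ y)[1] = -2
(x ⊛ y)[2] = 2
(x ⊛ y)[3] = 4

x ⊛ y = [-3, -2, 2, 4]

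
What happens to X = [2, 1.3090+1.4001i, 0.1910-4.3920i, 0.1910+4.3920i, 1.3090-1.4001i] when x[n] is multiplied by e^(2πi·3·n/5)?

Modulation property: DFT(ω_5^(-3n)·x[n]) = X[(k-3) mod 5], so circularly shift X by 3 positions.

X[k-3] = [0.1910-4.3920i, 0.1910+4.3920i, 1.3090-1.4001i, 2, 1.3090+1.4001i]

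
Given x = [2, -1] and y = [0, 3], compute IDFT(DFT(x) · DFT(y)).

(x ⊛ y)[n] = Σ(m=0 to 1) x[m] · y[(n-m) mod 2]

Computing each output sample:
(x ⊛ y)[0] = -3
(x ⊛ y)[1] = 6

x ⊛ y = [-3, 6]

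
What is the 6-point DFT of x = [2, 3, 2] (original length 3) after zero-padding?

Original 3-point DFT: [7, -0.5000-0.8660i, -0.5000+0.8660i]
Zero-padded 6-point DFT provides frequency interpolation.

DFT_6([x, 0, ...]) = [7, 2.5000-4.3301i, -0.5000-0.8660i, 1, -0.5000+0.8660i, 2.5000+4.3301i]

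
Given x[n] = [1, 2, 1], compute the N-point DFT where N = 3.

X[k] = Σ(n=0 to 2) x[n] · ω_3^(nk)
where ω_3 = e^(-2πi/3)

Computing each X[k]:
X[0] = 4
X[1] = -0.5000-0.8660i
X[2] = -0.5000+0.8660i

X = [4, -0.5000-0.8660i, -0.5000+0.8660i]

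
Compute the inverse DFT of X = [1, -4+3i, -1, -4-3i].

x[n] = (1/4) Σ(k=0 to 3) X[k] · e^(2πikn/4)

Computing each x[n]:
x[0] = -2
x[1] = -1
x[2] = 2
x[3] = 2

x = [-2, -1, 2, 2]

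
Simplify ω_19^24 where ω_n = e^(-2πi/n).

Since ω_19^19 = 1, powers reduce modulo 19.
24 mod 19 = 5
So ω_19^24 = ω_19^5 = e^(-2πi·5/19)

ω_19^24 = ω_19^5 = -0.0826-0.9966i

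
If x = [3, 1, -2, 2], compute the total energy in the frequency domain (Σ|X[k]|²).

Parseval: Σ|x[n]|² = (1/N)Σ|X[k]|², so Σ|X[k]|² = N·Σ|x[n]|² = 4·18.0000

Σ|X[k]|² = N·Σ|x[n]|² = 4·18.0000 = 72.0000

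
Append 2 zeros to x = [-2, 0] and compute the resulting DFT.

Original 2-point DFT: [-2, -2]
Zero-padded 4-point DFT provides frequency interpolation.

DFT_4([x, 0, ...]) = [-2, -2, -2, -2]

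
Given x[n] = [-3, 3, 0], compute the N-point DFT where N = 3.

X[k] = Σ(n=0 to 2) x[n] · ω_3^(nk)
where ω_3 = e^(-2πi/3)

Computing each X[k]:
X[0] = 0
X[1] = -4.5000-2.5981i
X[2] = -4.5000+2.5981i

X = [0, -4.5000-2.5981i, -4.5000+2.5981i]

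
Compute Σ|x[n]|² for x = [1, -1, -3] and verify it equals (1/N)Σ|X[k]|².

Time domain:
Σ|x[n]|² = |1|² + |-1|² + |-3|² = 11.0000

Frequency domain:
(1/3)Σ|X[k]|² = (1/3)(|-3|² + |3.0000-1.7321i|² + |3.0000+1.7321i|²) = (1/3)·33.0000 = 11.0000

Both sides agree, confirming Parseval's theorem.

Σ|x[n]|² = (1/N)Σ|X[k]|² = 11.0000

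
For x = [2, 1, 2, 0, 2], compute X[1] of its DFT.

X[1] = Σ(n=0 to 4) x[n] · ω_5^(1n) where ω_5 = e^(-2πi/5)
= (2)·ω_5^0 + (1)·ω_5^1 + (2)·ω_5^2 + (0)·ω_5^3 + (2)·ω_5^4

X[1] = 1.3090-0.2245i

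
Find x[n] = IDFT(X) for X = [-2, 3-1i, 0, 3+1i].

x[n] = (1/4) Σ(k=0 to 3) X[k] · e^(2πikn/4)

Computing each x[n]:
x[0] = 1
x[1] = 0
x[2] = -2
x[3] = -1

x = [1, 0, -2, -1]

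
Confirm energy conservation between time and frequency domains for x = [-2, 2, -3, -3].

Time domain:
Σ|x[n]|² = |-2|² + |2|² + |-3|² + |-3|² = 26.0000

Frequency domain:
(1/4)Σ|X[k]|² = (1/4)(|-6|² + |1-5i|² + |-4|² + |1+5i|²) = (1/4)·104.0000 = 26.0000

Both sides agree, confirming Parseval's theorem.

Σ|x[n]|² = (1/N)Σ|X[k]|² = 26.0000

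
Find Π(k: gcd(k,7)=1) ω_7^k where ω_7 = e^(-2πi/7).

The primitive 7th roots of unity are ω_7^k for k coprime to 7: k ∈ {1, 2, 3, 4, 5, 6}
Their product equals the constant term of the cyclotomic polynomial Φ_7(x) up to sign.
For n ≥ 3, the product of all primitive nth roots of unity is 1. (For n=1 it is 1; for n=2 it is -1.)

1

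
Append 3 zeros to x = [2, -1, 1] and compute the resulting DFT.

Original 3-point DFT: [2, 2.0000+1.7321i, 2.0000-1.7321i]
Zero-padded 6-point DFT provides frequency interpolation.

DFT_6([x, 0, ...]) = [2, 1, 2.0000+1.7321i, 4, 2.0000-1.7321i, 1]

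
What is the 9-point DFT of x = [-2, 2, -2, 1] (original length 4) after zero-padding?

Original 4-point DFT: [-1, -1i, -7, 1i]
Zero-padded 9-point DFT provides frequency interpolation.

DFT_9([x, 0, ...]) = [-1, -1.3152-0.1820i, -0.2733-0.4195i, -1.0000-3.4641i, -5.9115-2.8356i, -5.9115+2.8356i, -1.0000+3.4641i, -0.2733+0.4195i, -1.3152+0.1820i]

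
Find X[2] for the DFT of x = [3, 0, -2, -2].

X[2] = Σ(n=0 to 3) x[n] · ω_4^(2n) where ω_4 = e^(-2πi/4)
= (3)·ω_4^0 + (0)·ω_4^2 + (-2)·ω_4^4 + (-2)·ω_4^6

X[2] = 3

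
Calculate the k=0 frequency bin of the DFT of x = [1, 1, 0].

X[0] = Σ(n=0 to 2) x[n] · ω_3^0 = Σ x[n]
= (1) + (1) + (0)

X[0] = 2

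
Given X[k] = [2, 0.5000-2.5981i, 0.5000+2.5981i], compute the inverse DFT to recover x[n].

x[n] = (1/3) Σ(k=0 to 2) X[k] · e^(2πikn/3)

Computing each x[n]:
x[0] = 1
x[1] = 2
x[2] = -1

x = [1, 2, -1]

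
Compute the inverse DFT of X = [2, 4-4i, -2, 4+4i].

x[n] = (1/4) Σ(k=0 to 3) X[k] · e^(2πikn/4)

Computing each x[n]:
x[0] = 2
x[1] = 3
x[2] = -2
x[3] = -1

x = [2, 3, -2, -1]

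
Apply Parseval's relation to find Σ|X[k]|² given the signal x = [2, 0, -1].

Parseval: Σ|x[n]|² = (1/N)Σ|X[k]|², so Σ|X[k]|² = N·Σ|x[n]|² = 3·5.0000

Σ|X[k]|² = N·Σ|x[n]|² = 3·5.0000 = 15.0000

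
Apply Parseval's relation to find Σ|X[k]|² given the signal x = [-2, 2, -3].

Parseval: Σ|x[n]|² = (1/N)Σ|X[k]|², so Σ|X[k]|² = N·Σ|x[n]|² = 3·17.0000

Σ|X[k]|² = N·Σ|x[n]|² = 3·17.0000 = 51.0000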